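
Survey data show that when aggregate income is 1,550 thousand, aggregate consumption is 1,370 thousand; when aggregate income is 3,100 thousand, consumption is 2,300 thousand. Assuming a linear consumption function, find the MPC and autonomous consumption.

MPC = ΔC/ΔY = (2300 − 1370)/(3100 − 1550) = 930/1550 = 0.6
a = C − MPC·Y = 1370 − 0.6(1550) = 1370 − 930 = 440

MPC = 0.6; a = 440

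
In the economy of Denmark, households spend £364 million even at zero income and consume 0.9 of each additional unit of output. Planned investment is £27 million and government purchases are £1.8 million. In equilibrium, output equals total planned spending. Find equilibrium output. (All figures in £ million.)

Y = C + I + G = 364 + 0.9Y + 27 + 1.8
Y − 0.9Y = 392.8
0.1Y = 392.8, so Y = 392.8/0.1 = 3928

Y = 3928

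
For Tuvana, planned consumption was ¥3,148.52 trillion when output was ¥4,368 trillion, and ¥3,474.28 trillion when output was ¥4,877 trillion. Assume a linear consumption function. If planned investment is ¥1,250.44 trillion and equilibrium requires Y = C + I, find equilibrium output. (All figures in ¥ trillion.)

MPC = (3474.28 − 3148.52)/(4877 − 4368) = 325.76/509 = 0.64
a = 3148.52 − 0.64(4368) = 353
Equilibrium: Y = 353 + 0.64Y + 1250.44
0.36Y = 1603.44, so Y = 1603.44/0.36 = 4454

Y = 4454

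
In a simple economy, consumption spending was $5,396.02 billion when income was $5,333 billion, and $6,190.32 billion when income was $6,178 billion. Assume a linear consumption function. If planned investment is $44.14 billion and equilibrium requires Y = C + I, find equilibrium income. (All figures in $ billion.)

MPC = (6190.32 − 5396.02)/(6178 − 5333) = 794.3/845 = 0.94
a = 5396.02 − 0.94(5333) = 383
Equilibrium: Y = 383 + 0.94Y + 44.14
0.06Y = 427.14, so Y = 427.14/0.06 = 7119

Y = 7119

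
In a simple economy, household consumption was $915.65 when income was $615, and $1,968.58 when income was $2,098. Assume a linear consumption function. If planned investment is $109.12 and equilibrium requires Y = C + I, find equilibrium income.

MPC = (1968.58 − 915.65)/(2098 − 615) = 1052.93/1483 = 0.71
a = 915.65 − 0.71(615) = 479
Equilibrium: Y = 479 + 0.71Y + 109.12
0.29Y = 588.12, so Y = 588.12/0.29 = 2028

Y = 2028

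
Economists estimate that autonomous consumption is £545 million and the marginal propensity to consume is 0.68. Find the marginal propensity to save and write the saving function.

MPS = 0.32; S = -545 + 0.32Y

MPS = 1 − MPC = 1 − 0.68 = 0.32
S = Y − C = -545 + 0.32Y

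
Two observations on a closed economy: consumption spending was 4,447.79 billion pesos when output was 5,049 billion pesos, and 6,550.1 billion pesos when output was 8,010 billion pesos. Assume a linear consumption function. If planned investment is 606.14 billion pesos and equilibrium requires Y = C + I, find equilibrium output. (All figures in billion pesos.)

MPC = (6550.1 − 4447.79)/(8010 − 5049) = 2102.31/2961 = 0.71
a = 4447.79 − 0.71(5049) = 863
Equilibrium: Y = 863 + 0.71Y + 606.14
0.29Y = 1469.14, so Y = 1469.14/0.29 = 5066

Y = 5066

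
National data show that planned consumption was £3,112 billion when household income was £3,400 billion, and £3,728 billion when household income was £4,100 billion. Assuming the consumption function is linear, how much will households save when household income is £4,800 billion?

S = 456

MPC = (3728 − 3112)/(4100 − 3400) = 616/700 = 0.88
a = 3112 − 0.88(3400) = 3112 − 2992 = 120
C = 120 + 0.88(4800) = 4344
S = 4800 − 4344 = 456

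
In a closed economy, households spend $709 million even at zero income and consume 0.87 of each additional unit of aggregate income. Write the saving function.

S = -709 + 0.13Y

S = Y − C = Y − (709 + 0.87Y) = -709 + (1 − 0.87)Y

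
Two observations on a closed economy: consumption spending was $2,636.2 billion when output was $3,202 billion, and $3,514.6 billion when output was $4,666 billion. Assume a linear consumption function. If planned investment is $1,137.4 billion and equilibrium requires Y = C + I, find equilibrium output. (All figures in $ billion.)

Y = 4631

MPC = (3514.6 − 2636.2)/(4666 − 3202) = 878.4/1464 = 0.6
a = 2636.2 − 0.6(3202) = 715
Equilibrium: Y = 715 + 0.6Y + 1137.4
0.4Y = 1852.4, so Y = 1852.4/0.4 = 4631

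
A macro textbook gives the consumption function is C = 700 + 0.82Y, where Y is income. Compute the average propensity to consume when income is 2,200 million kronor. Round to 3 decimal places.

APC = 1.138

C = 700 + 0.82(2200) = 2504
APC = C/Y = 2504/2200 = 1.138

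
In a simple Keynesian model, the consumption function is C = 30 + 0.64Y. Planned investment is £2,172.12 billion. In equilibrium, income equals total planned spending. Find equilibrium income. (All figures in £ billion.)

Y = C + I = 30 + 0.64Y + 2172.12
Y − 0.64Y = 2202.12
0.36Y = 2202.12, so Y = 2202.12/0.36 = 6117

Y = 6117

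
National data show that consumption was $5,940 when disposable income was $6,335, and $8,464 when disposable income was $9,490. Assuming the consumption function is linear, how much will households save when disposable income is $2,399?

MPC = (8464 − 5940)/(9490 − 6335) = 2524/3155 = 0.8
a = 5940 − 0.8(6335) = 5940 − 5068 = 872
C = 872 + 0.8(2399) = 2791.2
S = 2399 − 2791.2 = -392.2

S = -392.2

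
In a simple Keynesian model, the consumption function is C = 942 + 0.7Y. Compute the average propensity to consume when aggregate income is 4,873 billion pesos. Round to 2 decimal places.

APC = 0.89

C = 942 + 0.7(4873) = 4353.1
APC = C/Y = 4353.1/4873 = 0.89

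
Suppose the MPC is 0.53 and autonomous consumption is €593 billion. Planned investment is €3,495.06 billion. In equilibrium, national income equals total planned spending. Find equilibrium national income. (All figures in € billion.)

Y = 8698

Y = C + I = 593 + 0.53Y + 3495.06
Y − 0.53Y = 4088.06
0.47Y = 4088.06, so Y = 4088.06/0.47 = 8698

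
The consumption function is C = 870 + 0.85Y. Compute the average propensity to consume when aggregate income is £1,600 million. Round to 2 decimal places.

APC = 1.39

C = 870 + 0.85(1600) = 2230
APC = C/Y = 2230/1600 = 1.39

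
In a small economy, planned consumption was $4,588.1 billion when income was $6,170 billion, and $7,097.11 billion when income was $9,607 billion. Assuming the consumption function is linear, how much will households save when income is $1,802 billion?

MPC = (7097.11 − 4588.1)/(9607 − 6170) = 2509.01/3437 = 0.73
a = 4588.1 − 0.73(6170) = 4588.1 − 4504.1 = 84
C = 84 + 0.73(1802) = 1399.46
S = 1802 − 1399.46 = 402.54

S = 402.54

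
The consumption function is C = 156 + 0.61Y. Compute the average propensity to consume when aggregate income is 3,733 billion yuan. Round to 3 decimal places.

APC = 0.652

C = 156 + 0.61(3733) = 2433.13
APC = C/Y = 2433.13/3733 = 0.652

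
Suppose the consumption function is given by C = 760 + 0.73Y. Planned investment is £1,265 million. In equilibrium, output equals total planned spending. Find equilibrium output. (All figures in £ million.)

Y = 7500

Y = C + I = 760 + 0.73Y + 1265
Y − 0.73Y = 2025
0.27Y = 2025, so Y = 2025/0.27 = 7500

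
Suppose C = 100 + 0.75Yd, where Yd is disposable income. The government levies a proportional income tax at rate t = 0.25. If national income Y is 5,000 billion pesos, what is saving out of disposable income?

S = 837.5

Yd = (1 − 0.25)(5000) = 0.75(5000) = 3750
C = 100 + 0.75(3750) = 100 + 2812.5 = 2912.5
S = Yd − C = 3750 − 2912.5 = 837.5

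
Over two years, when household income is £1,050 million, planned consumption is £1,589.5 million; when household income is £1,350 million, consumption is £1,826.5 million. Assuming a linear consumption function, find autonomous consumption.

MPC = ΔC/ΔY = (1826.5 − 1589.5)/(1350 − 1050) = 237/300 = 0.79
a = C − MPC·Y = 1589.5 − 0.79(1050) = 1589.5 − 829.5 = 760

a = 760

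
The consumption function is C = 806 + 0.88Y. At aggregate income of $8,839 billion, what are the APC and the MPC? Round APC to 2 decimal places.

APC = 0.97; MPC = 0.88

MPC = 0.88 (the slope of the consumption function)
C = 806 + 0.88(8839) = 8584.32, so APC = 8584.32/8839 = 0.97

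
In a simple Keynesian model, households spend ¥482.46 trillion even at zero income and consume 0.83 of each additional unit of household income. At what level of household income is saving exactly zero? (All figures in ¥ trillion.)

Y = 2838

At break-even, C = Y: 482.46 + 0.83Y = Y
0.17Y = 482.46, so Y = 482.46/0.17 = 2838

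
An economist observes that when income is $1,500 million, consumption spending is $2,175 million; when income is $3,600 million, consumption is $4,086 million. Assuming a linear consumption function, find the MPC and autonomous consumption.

MPC = ΔC/ΔY = (4086 − 2175)/(3600 − 1500) = 1911/2100 = 0.91
a = C − MPC·Y = 2175 − 0.91(1500) = 2175 − 1365 = 810

MPC = 0.91; a = 810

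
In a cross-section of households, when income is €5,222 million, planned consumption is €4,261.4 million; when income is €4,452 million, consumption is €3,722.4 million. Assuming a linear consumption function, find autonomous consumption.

a = 606

MPC = ΔC/ΔY = (4261.4 − 3722.4)/(5222 − 4452) = 539/770 = 0.7
a = C − MPC·Y = 3722.4 − 0.7(4452) = 3722.4 − 3116.4 = 606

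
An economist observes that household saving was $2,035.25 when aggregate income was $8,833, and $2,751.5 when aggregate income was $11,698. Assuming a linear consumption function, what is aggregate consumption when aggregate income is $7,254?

C = 5613.5

MPS = ΔS/ΔY = (2751.5 − 2035.25)/(11698 − 8833) = 716.25/2865 = 0.25
MPC = 1 − MPS = 0.75
Autonomous saving = 2035.25 − 0.25(8833) = -173, so a = 173
C = 173 + 0.75(7254) = 173 + 5440.5 = 5613.5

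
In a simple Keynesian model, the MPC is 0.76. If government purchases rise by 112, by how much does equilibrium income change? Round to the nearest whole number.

ΔY ≈ 467

The multiplier is 1/(1 − MPC) = 1/0.24.
ΔY = 112/0.24 = 466.67 ≈ 467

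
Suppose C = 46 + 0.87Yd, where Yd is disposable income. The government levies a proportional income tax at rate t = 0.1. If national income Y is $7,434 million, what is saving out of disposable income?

Yd = (1 − 0.1)(7434) = 0.9(7434) = 6690.6
C = 46 + 0.87(6690.6) = 46 + 5820.822 = 5866.822
S = Yd − C = 6690.6 − 5866.822 = 823.778

S = 823.778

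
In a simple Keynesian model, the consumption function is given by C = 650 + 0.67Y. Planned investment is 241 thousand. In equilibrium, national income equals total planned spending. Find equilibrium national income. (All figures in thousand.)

Y = 2700

Y = C + I = 650 + 0.67Y + 241
Y − 0.67Y = 891
0.33Y = 891, so Y = 891/0.33 = 2700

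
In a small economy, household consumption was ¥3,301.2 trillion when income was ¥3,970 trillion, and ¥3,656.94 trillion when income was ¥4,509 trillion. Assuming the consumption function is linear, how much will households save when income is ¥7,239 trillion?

S = 1780.26

MPC = (3656.94 − 3301.2)/(4509 − 3970) = 355.74/539 = 0.66
a = 3301.2 − 0.66(3970) = 3301.2 − 2620.2 = 681
C = 681 + 0.66(7239) = 5458.74
S = 7239 − 5458.74 = 1780.26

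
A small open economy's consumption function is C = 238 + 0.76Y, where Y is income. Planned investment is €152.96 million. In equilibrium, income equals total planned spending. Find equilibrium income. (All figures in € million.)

Y = C + I = 238 + 0.76Y + 152.96
Y − 0.76Y = 390.96
0.24Y = 390.96, so Y = 390.96/0.24 = 1629

Y = 1629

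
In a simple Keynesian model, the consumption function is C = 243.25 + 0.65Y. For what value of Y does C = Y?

At break-even, C = Y: 243.25 + 0.65Y = Y
0.35Y = 243.25, so Y = 243.25/0.35 = 695

Y = 695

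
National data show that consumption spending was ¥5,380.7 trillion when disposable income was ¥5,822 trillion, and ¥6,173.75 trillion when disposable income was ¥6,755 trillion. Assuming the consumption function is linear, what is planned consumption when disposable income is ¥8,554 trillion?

MPC = (6173.75 − 5380.7)/(6755 − 5822) = 793.05/933 = 0.85
a = 5380.7 − 0.85(5822) = 5380.7 − 4948.7 = 432
C = 432 + 0.85(8554) = 432 + 7270.9 = 7702.9

C = 7702.9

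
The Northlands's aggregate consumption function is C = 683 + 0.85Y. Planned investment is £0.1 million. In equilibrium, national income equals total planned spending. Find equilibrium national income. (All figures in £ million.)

Y = 4554

Y = C + I = 683 + 0.85Y + 0.1
Y − 0.85Y = 683.1
0.15Y = 683.1, so Y = 683.1/0.15 = 4554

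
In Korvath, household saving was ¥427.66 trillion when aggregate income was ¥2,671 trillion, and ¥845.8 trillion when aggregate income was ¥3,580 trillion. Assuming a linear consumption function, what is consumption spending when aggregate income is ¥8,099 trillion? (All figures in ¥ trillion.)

C = 5174.46

MPS = ΔS/ΔY = (845.8 − 427.66)/(3580 − 2671) = 418.14/909 = 0.46
MPC = 1 − MPS = 0.54
Autonomous saving = 427.66 − 0.46(2671) = -801, so a = 801
C = 801 + 0.54(8099) = 801 + 4373.46 = 5174.46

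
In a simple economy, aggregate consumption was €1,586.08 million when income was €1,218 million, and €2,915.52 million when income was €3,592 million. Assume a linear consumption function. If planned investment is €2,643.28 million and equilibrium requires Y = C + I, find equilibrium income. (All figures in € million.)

MPC = (2915.52 − 1586.08)/(3592 − 1218) = 1329.44/2374 = 0.56
a = 1586.08 − 0.56(1218) = 904
Equilibrium: Y = 904 + 0.56Y + 2643.28
0.44Y = 3547.28, so Y = 3547.28/0.44 = 8062

Y = 8062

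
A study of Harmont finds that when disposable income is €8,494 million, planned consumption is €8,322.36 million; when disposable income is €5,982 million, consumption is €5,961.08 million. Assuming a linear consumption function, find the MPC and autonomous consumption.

MPC = 0.94; a = 338

MPC = ΔC/ΔY = (8322.36 − 5961.08)/(8494 − 5982) = 2361.28/2512 = 0.94
a = C − MPC·Y = 5961.08 − 0.94(5982) = 5961.08 − 5623.08 = 338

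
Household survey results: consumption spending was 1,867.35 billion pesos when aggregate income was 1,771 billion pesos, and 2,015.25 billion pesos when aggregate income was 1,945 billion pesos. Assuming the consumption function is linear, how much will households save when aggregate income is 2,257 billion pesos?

MPC = (2015.25 − 1867.35)/(1945 − 1771) = 147.9/174 = 0.85
a = 1867.35 − 0.85(1771) = 1867.35 − 1505.35 = 362
C = 362 + 0.85(2257) = 2280.45
S = 2257 − 2280.45 = -23.45

S = -23.45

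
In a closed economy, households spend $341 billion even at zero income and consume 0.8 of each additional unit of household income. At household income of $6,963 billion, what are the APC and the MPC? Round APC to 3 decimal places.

MPC = 0.8 (the slope of the consumption function)
C = 341 + 0.8(6963) = 5911.4, so APC = 5911.4/6963 = 0.849

APC = 0.849; MPC = 0.8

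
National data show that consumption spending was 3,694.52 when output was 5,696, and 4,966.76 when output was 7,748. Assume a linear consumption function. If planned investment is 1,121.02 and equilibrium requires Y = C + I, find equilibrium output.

Y = 3379

MPC = (4966.76 − 3694.52)/(7748 − 5696) = 1272.24/2052 = 0.62
a = 3694.52 − 0.62(5696) = 163
Equilibrium: Y = 163 + 0.62Y + 1121.02
0.38Y = 1284.02, so Y = 1284.02/0.38 = 3379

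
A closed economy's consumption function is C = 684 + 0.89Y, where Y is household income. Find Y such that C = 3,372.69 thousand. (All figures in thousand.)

Y = 3021

684 + 0.89Y = 3372.69
0.89Y = 2688.69, so Y = 2688.69/0.89 = 3021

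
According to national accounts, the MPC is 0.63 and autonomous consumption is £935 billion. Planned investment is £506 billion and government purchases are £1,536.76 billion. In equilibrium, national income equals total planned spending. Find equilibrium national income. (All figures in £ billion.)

Y = C + I + G = 935 + 0.63Y + 506 + 1536.76
Y − 0.63Y = 2977.76
0.37Y = 2977.76, so Y = 2977.76/0.37 = 8048

Y = 8048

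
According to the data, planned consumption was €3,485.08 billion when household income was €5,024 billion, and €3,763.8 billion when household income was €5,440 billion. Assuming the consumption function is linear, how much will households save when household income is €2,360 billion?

MPC = (3763.8 − 3485.08)/(5440 − 5024) = 278.72/416 = 0.67
a = 3485.08 − 0.67(5024) = 3485.08 − 3366.08 = 119
C = 119 + 0.67(2360) = 1700.2
S = 2360 − 1700.2 = 659.8

S = 659.8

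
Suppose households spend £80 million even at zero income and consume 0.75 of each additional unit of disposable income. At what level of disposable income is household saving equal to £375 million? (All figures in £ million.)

Y = 1820

S = Y − C = -80 + 0.25Y
-80 + 0.25Y = 375, so 0.25Y = 455 and Y = 1820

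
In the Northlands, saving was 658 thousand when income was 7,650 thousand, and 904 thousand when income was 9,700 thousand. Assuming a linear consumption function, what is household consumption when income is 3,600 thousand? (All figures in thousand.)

C = 3428

MPS = ΔS/ΔY = (904 − 658)/(9700 − 7650) = 246/2050 = 0.12
MPC = 1 − MPS = 0.88
Autonomous saving = 658 − 0.12(7650) = -260, so a = 260
C = 260 + 0.88(3600) = 260 + 3168 = 3428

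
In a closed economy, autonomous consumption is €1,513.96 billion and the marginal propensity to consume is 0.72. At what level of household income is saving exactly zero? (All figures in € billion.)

Y = 5407

At break-even, C = Y: 1513.96 + 0.72Y = Y
0.28Y = 1513.96, so Y = 1513.96/0.28 = 5407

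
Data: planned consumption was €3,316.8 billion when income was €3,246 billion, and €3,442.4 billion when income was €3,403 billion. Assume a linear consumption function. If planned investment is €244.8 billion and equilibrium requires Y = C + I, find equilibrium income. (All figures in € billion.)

MPC = (3442.4 − 3316.8)/(3403 − 3246) = 125.6/157 = 0.8
a = 3316.8 − 0.8(3246) = 720
Equilibrium: Y = 720 + 0.8Y + 244.8
0.2Y = 964.8, so Y = 964.8/0.2 = 4824

Y = 4824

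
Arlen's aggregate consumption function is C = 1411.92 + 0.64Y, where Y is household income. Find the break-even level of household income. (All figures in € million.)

At break-even, C = Y: 1411.92 + 0.64Y = Y
0.36Y = 1411.92, so Y = 1411.92/0.36 = 3922

Y = 3922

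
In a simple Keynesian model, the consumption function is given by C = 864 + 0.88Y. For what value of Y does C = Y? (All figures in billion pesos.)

At break-even, C = Y: 864 + 0.88Y = Y
0.12Y = 864, so Y = 864/0.12 = 7200

Y = 7200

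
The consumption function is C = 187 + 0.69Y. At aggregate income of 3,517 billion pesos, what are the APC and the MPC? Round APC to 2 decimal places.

APC = 0.74; MPC = 0.69

MPC = 0.69 (the slope of the consumption function)
C = 187 + 0.69(3517) = 2613.73, so APC = 2613.73/3517 = 0.74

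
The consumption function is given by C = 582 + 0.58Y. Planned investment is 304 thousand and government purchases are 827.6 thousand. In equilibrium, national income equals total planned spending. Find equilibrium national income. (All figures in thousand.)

Y = 4080

Y = C + I + G = 582 + 0.58Y + 304 + 827.6
Y − 0.58Y = 1713.6
0.42Y = 1713.6, so Y = 1713.6/0.42 = 4080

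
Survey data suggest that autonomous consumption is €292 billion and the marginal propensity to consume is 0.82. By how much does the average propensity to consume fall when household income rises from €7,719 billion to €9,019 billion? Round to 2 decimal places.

At Y = 7719: C = 292 + 0.82(7719) = 6621.58, APC = 6621.58/7719 = 0.858
At Y = 9019: C = 7687.58, APC = 7687.58/9019 = 0.852
Fall in APC = 0.858 − 0.852 = 0.006 ≈ 0.01

ΔAPC = 0.01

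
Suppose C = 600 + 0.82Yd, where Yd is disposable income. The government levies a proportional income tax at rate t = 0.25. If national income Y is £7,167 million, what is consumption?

C = 5007.705

Yd = (1 − 0.25)(7167) = 0.75(7167) = 5375.25
C = 600 + 0.82(5375.25) = 600 + 4407.705 = 5007.705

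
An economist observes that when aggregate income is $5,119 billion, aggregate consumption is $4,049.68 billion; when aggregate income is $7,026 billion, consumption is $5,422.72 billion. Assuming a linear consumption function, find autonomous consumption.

MPC = ΔC/ΔY = (5422.72 − 4049.68)/(7026 − 5119) = 1373.04/1907 = 0.72
a = C − MPC·Y = 4049.68 − 0.72(5119) = 4049.68 − 3685.68 = 364

a = 364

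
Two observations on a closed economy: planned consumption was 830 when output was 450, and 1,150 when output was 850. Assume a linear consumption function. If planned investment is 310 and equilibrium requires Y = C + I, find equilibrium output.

Y = 3900

MPC = (1150 − 830)/(850 − 450) = 320/400 = 0.8
a = 830 − 0.8(450) = 470
Equilibrium: Y = 470 + 0.8Y + 310
0.2Y = 780, so Y = 780/0.2 = 3900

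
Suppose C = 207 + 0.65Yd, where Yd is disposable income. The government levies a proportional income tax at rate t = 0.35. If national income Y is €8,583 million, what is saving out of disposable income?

S = 1745.6325

Yd = (1 − 0.35)(8583) = 0.65(8583) = 5578.95
C = 207 + 0.65(5578.95) = 207 + 3626.3175 = 3833.3175
S = Yd − C = 5578.95 − 3833.3175 = 1745.6325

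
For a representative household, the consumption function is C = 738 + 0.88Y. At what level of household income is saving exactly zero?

At break-even, C = Y: 738 + 0.88Y = Y
0.12Y = 738, so Y = 738/0.12 = 6150

Y = 6150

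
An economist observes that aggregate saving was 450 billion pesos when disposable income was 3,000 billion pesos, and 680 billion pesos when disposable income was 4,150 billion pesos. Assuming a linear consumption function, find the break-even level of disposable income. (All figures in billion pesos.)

MPS = ΔS/ΔY = (680 − 450)/(4150 − 3000) = 230/1150 = 0.2
MPC = 1 − MPS = 0.8
From S(3000) = 450: −a + 0.2(3000) = 450, so a = 600 − 450 = 150
Break-even (S = 0): Y = a/MPS = 150/0.2 = 750

Y = 750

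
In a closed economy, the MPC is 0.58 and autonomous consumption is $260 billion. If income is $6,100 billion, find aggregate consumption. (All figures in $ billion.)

C = 3798

C = 260 + 0.58(6100) = 260 + 3538 = 3798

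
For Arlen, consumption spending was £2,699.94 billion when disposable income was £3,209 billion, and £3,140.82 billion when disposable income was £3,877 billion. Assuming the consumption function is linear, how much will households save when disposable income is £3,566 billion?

S = 630.44

MPC = (3140.82 − 2699.94)/(3877 − 3209) = 440.88/668 = 0.66
a = 2699.94 − 0.66(3209) = 2699.94 − 2117.94 = 582
C = 582 + 0.66(3566) = 2935.56
S = 3566 − 2935.56 = 630.44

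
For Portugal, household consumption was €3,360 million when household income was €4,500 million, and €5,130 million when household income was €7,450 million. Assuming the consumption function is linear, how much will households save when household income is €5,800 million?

MPC = (5130 − 3360)/(7450 − 4500) = 1770/2950 = 0.6
a = 3360 − 0.6(4500) = 3360 − 2700 = 660
C = 660 + 0.6(5800) = 4140
S = 5800 − 4140 = 1660

S = 1660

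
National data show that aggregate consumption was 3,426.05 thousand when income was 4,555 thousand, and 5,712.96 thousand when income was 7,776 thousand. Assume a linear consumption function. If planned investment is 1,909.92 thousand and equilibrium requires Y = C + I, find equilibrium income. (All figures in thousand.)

MPC = (5712.96 − 3426.05)/(7776 − 4555) = 2286.91/3221 = 0.71
a = 3426.05 − 0.71(4555) = 192
Equilibrium: Y = 192 + 0.71Y + 1909.92
0.29Y = 2101.92, so Y = 2101.92/0.29 = 7248

Y = 7248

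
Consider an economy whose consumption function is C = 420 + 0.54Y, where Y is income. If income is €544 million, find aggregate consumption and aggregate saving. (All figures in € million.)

C = 420 + 0.54(544) = 420 + 293.76 = 713.76
S = Y − C = 544 − 713.76 = -169.76

C = 713.76; S = -169.76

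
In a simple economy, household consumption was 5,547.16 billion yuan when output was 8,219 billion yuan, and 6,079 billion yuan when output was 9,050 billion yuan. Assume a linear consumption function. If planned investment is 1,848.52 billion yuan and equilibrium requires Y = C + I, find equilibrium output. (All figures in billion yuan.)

MPC = (6079 − 5547.16)/(9050 − 8219) = 531.84/831 = 0.64
a = 5547.16 − 0.64(8219) = 287
Equilibrium: Y = 287 + 0.64Y + 1848.52
0.36Y = 2135.52, so Y = 2135.52/0.36 = 5932

Y = 5932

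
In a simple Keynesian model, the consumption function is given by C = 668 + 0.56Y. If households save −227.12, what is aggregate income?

Y = 1002

S = Y − C = -668 + 0.44Y
-668 + 0.44Y = -227.12, so 0.44Y = 440.88 and Y = 1002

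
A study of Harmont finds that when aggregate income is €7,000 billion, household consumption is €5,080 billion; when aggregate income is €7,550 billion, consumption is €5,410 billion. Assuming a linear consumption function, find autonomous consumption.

MPC = ΔC/ΔY = (5410 − 5080)/(7550 − 7000) = 330/550 = 0.6
a = C − MPC·Y = 5080 − 0.6(7000) = 5080 − 4200 = 880

a = 880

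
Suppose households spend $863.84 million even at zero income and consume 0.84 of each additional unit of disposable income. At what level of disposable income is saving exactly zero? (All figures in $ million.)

At break-even, C = Y: 863.84 + 0.84Y = Y
0.16Y = 863.84, so Y = 863.84/0.16 = 5399

Y = 5399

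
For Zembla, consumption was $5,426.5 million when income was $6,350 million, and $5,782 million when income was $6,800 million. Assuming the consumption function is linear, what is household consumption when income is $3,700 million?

MPC = (5782 − 5426.5)/(6800 − 6350) = 355.5/450 = 0.79
a = 5426.5 − 0.79(6350) = 5426.5 − 5016.5 = 410
C = 410 + 0.79(3700) = 410 + 2923 = 3333

C = 3333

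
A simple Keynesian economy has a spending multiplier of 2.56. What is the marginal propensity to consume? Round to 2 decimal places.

MPC = 0.61

k = 1/(1 − MPC), so 1 − MPC = 1/k = 1/2.56 = 0.3906
MPC = 1 − 0.3906 = 0.61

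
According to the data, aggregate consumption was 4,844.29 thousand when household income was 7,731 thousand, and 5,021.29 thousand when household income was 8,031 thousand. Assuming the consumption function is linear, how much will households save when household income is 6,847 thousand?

S = 2524.27

MPC = (5021.29 − 4844.29)/(8031 − 7731) = 177/300 = 0.59
a = 4844.29 − 0.59(7731) = 4844.29 − 4561.29 = 283
C = 283 + 0.59(6847) = 4322.73
S = 6847 − 4322.73 = 2524.27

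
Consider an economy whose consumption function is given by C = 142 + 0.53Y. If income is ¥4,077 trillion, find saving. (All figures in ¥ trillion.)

S = 1774.19

C = 142 + 0.53(4077) = 142 + 2160.81 = 2302.81
S = Y − C = 4077 − 2302.81 = 1774.19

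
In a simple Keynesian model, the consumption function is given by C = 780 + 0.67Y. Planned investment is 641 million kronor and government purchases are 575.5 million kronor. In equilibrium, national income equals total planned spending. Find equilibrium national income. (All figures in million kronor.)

Y = 6050

Y = C + I + G = 780 + 0.67Y + 641 + 575.5
Y − 0.67Y = 1996.5
0.33Y = 1996.5, so Y = 1996.5/0.33 = 6050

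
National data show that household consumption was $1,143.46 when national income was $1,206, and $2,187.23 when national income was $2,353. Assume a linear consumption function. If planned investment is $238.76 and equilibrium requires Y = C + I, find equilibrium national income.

MPC = (2187.23 − 1143.46)/(2353 − 1206) = 1043.77/1147 = 0.91
a = 1143.46 − 0.91(1206) = 46
Equilibrium: Y = 46 + 0.91Y + 238.76
0.09Y = 284.76, so Y = 284.76/0.09 = 3164

Y = 3164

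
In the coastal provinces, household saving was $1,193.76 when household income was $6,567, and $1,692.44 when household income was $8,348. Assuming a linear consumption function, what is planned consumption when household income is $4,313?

C = 3750.36

MPS = ΔS/ΔY = (1692.44 − 1193.76)/(8348 − 6567) = 498.68/1781 = 0.28
MPC = 1 − MPS = 0.72
Autonomous saving = 1193.76 − 0.28(6567) = -645, so a = 645
C = 645 + 0.72(4313) = 645 + 3105.36 = 3750.36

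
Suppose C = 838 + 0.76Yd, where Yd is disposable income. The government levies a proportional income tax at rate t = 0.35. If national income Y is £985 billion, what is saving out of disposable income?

Yd = (1 − 0.35)(985) = 0.65(985) = 640.25
C = 838 + 0.76(640.25) = 838 + 486.59 = 1324.59
S = Yd − C = 640.25 − 1324.59 = -684.34

S = -684.34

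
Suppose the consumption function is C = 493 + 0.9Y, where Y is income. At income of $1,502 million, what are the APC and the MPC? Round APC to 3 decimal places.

APC = 1.228; MPC = 0.9

MPC = 0.9 (the slope of the consumption function)
C = 493 + 0.9(1502) = 1844.8, so APC = 1844.8/1502 = 1.228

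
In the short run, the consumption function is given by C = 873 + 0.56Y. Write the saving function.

S = -873 + 0.44Y

S = Y − C = Y − (873 + 0.56Y) = -873 + (1 − 0.56)Y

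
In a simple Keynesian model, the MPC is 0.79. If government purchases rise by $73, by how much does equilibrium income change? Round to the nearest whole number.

ΔY ≈ 348

The multiplier is 1/(1 − MPC) = 1/0.21.
ΔY = 73/0.21 = 347.62 ≈ 348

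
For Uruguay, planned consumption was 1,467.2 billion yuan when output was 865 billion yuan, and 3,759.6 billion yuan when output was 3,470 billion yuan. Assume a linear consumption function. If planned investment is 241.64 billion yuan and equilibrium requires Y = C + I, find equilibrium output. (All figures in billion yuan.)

Y = 7897

MPC = (3759.6 − 1467.2)/(3470 − 865) = 2292.4/2605 = 0.88
a = 1467.2 − 0.88(865) = 706
Equilibrium: Y = 706 + 0.88Y + 241.64
0.12Y = 947.64, so Y = 947.64/0.12 = 7897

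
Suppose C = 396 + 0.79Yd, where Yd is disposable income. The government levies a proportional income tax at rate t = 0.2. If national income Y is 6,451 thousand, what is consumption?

Yd = (1 − 0.2)(6451) = 0.8(6451) = 5160.8
C = 396 + 0.79(5160.8) = 396 + 4077.032 = 4473.032

C = 4473.032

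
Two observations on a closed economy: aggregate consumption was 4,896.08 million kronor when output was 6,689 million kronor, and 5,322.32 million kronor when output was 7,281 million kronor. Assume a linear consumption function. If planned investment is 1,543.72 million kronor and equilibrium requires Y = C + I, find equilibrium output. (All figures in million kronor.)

MPC = (5322.32 − 4896.08)/(7281 − 6689) = 426.24/592 = 0.72
a = 4896.08 − 0.72(6689) = 80
Equilibrium: Y = 80 + 0.72Y + 1543.72
0.28Y = 1623.72, so Y = 1623.72/0.28 = 5799

Y = 5799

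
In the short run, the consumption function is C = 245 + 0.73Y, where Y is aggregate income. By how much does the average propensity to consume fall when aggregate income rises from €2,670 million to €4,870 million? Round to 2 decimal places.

ΔAPC = 0.04

At Y = 2670: C = 245 + 0.73(2670) = 2194.1, APC = 2194.1/2670 = 0.822
At Y = 4870: C = 3800.1, APC = 3800.1/4870 = 0.780
Fall in APC = 0.822 − 0.780 = 0.042 ≈ 0.04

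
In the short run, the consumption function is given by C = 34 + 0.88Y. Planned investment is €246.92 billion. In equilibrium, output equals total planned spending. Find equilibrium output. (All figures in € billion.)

Y = 2341

Y = C + I = 34 + 0.88Y + 246.92
Y − 0.88Y = 280.92
0.12Y = 280.92, so Y = 280.92/0.12 = 2341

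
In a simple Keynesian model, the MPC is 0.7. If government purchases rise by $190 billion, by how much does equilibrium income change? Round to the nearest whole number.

The multiplier is 1/(1 − MPC) = 1/0.3.
ΔY = 190/0.3 = 633.33 ≈ 633

ΔY ≈ 633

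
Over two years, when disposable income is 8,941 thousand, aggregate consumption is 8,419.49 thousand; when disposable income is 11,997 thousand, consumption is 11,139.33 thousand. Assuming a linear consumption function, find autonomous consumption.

a = 462

MPC = ΔC/ΔY = (11139.33 − 8419.49)/(11997 − 8941) = 2719.84/3056 = 0.89
a = C − MPC·Y = 8419.49 − 0.89(8941) = 8419.49 − 7957.49 = 462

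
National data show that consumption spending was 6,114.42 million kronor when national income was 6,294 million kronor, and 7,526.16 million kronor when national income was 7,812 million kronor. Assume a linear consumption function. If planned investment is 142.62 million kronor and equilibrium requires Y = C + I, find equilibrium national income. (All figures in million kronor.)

MPC = (7526.16 − 6114.42)/(7812 − 6294) = 1411.74/1518 = 0.93
a = 6114.42 − 0.93(6294) = 261
Equilibrium: Y = 261 + 0.93Y + 142.62
0.07Y = 403.62, so Y = 403.62/0.07 = 5766

Y = 5766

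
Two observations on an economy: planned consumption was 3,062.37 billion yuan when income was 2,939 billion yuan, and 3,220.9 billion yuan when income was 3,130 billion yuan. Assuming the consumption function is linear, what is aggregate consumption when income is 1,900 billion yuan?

C = 2200

MPC = (3220.9 − 3062.37)/(3130 − 2939) = 158.53/191 = 0.83
a = 3062.37 − 0.83(2939) = 3062.37 − 2439.37 = 623
C = 623 + 0.83(1900) = 623 + 1577 = 2200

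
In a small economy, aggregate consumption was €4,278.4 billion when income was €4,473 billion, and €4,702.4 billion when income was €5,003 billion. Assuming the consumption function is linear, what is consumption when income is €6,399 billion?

C = 5819.2

MPC = (4702.4 − 4278.4)/(5003 − 4473) = 424/530 = 0.8
a = 4278.4 − 0.8(4473) = 4278.4 − 3578.4 = 700
C = 700 + 0.8(6399) = 700 + 5119.2 = 5819.2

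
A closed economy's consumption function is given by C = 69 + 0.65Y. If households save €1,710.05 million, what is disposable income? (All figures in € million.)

S = Y − C = -69 + 0.35Y
-69 + 0.35Y = 1710.05, so 0.35Y = 1779.05 and Y = 5083

Y = 5083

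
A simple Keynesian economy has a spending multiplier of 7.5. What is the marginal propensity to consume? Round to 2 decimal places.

MPC = 0.87

k = 1/(1 − MPC), so 1 − MPC = 1/k = 1/7.5 = 0.1333
MPC = 1 − 0.1333 = 0.87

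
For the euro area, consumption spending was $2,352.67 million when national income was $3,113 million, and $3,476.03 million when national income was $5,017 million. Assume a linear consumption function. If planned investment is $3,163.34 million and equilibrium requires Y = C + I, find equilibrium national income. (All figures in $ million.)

MPC = (3476.03 − 2352.67)/(5017 − 3113) = 1123.36/1904 = 0.59
a = 2352.67 − 0.59(3113) = 516
Equilibrium: Y = 516 + 0.59Y + 3163.34
0.41Y = 3679.34, so Y = 3679.34/0.41 = 8974

Y = 8974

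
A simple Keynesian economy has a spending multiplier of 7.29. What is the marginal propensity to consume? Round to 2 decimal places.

k = 1/(1 − MPC), so 1 − MPC = 1/k = 1/7.29 = 0.1372
MPC = 1 − 0.1372 = 0.86

MPC = 0.86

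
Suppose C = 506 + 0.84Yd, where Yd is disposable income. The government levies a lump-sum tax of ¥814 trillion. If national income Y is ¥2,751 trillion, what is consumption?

Yd = Y − T = 2751 − 814 = 1937
C = 506 + 0.84(1937) = 506 + 1627.08 = 2133.08

C = 2133.08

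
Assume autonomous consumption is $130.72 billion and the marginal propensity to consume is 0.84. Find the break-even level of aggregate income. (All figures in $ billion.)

Y = 817

At break-even, C = Y: 130.72 + 0.84Y = Y
0.16Y = 130.72, so Y = 130.72/0.16 = 817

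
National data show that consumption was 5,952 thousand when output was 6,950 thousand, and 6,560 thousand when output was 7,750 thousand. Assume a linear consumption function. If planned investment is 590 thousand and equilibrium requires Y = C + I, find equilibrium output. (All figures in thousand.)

Y = 5250

MPC = (6560 − 5952)/(7750 − 6950) = 608/800 = 0.76
a = 5952 − 0.76(6950) = 670
Equilibrium: Y = 670 + 0.76Y + 590
0.24Y = 1260, so Y = 1260/0.24 = 5250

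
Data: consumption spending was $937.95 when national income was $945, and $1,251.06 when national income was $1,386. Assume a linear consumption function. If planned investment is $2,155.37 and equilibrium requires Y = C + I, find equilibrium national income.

MPC = (1251.06 − 937.95)/(1386 − 945) = 313.11/441 = 0.71
a = 937.95 − 0.71(945) = 267
Equilibrium: Y = 267 + 0.71Y + 2155.37
0.29Y = 2422.37, so Y = 2422.37/0.29 = 8353

Y = 8353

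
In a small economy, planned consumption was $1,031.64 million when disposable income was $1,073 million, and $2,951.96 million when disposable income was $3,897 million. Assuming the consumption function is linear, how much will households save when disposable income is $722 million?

S = -70.96

MPC = (2951.96 − 1031.64)/(3897 − 1073) = 1920.32/2824 = 0.68
a = 1031.64 − 0.68(1073) = 1031.64 − 729.64 = 302
C = 302 + 0.68(722) = 792.96
S = 722 − 792.96 = -70.96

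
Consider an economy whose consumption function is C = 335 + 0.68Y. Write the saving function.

S = Y − C = Y − (335 + 0.68Y) = -335 + (1 − 0.68)Y

S = -335 + 0.32Y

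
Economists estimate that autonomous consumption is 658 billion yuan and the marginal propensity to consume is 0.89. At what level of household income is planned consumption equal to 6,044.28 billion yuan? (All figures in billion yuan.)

658 + 0.89Y = 6044.28
0.89Y = 5386.28, so Y = 5386.28/0.89 = 6052

Y = 6052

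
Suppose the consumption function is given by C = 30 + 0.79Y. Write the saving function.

S = -30 + 0.21Y

S = Y − C = Y − (30 + 0.79Y) = -30 + (1 − 0.79)Y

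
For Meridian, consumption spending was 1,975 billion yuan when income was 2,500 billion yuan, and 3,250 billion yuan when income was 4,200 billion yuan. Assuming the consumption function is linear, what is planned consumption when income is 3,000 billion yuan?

C = 2350

MPC = (3250 − 1975)/(4200 − 2500) = 1275/1700 = 0.75
a = 1975 − 0.75(2500) = 1975 − 1875 = 100
C = 100 + 0.75(3000) = 100 + 2250 = 2350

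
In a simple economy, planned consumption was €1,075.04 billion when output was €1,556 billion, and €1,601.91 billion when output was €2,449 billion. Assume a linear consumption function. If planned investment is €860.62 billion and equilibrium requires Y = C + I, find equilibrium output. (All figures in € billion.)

Y = 2482

MPC = (1601.91 − 1075.04)/(2449 − 1556) = 526.87/893 = 0.59
a = 1075.04 − 0.59(1556) = 157
Equilibrium: Y = 157 + 0.59Y + 860.62
0.41Y = 1017.62, so Y = 1017.62/0.41 = 2482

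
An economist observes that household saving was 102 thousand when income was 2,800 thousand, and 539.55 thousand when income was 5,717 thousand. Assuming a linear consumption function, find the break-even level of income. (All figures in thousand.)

MPS = ΔS/ΔY = (539.55 − 102)/(5717 − 2800) = 437.55/2917 = 0.15
MPC = 1 − MPS = 0.85
From S(2800) = 102: −a + 0.15(2800) = 102, so a = 420 − 102 = 318
Break-even (S = 0): Y = a/MPS = 318/0.15 = 2120

Y = 2120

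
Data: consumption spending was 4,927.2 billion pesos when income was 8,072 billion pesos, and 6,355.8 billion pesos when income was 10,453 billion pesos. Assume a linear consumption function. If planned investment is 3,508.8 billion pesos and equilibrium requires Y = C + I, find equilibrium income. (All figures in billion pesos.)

MPC = (6355.8 − 4927.2)/(10453 − 8072) = 1428.6/2381 = 0.6
a = 4927.2 − 0.6(8072) = 84
Equilibrium: Y = 84 + 0.6Y + 3508.8
0.4Y = 3592.8, so Y = 3592.8/0.4 = 8982

Y = 8982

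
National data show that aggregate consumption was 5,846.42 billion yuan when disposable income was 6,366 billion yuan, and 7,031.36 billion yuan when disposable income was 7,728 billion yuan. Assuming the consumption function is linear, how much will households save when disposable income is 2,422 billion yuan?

S = 6.86

MPC = (7031.36 − 5846.42)/(7728 − 6366) = 1184.94/1362 = 0.87
a = 5846.42 − 0.87(6366) = 5846.42 − 5538.42 = 308
C = 308 + 0.87(2422) = 2415.14
S = 2422 − 2415.14 = 6.86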